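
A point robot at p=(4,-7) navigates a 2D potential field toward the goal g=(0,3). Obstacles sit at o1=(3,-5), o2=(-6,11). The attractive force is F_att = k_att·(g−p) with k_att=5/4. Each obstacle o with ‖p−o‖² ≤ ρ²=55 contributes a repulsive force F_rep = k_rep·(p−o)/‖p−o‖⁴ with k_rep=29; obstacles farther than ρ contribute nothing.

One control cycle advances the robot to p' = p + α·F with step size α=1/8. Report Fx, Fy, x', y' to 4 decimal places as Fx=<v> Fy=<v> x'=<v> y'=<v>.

F_att = 5/4·(g−p) = 5/4·(-4,10) = (-5.0000,12.5000)
o1: d²=5 ≤ ρ²=55; F_rep = 29·(1,-2)/5² = (1.1600,-2.3200)
o2: d²=424 > ρ²=55 → inactive
F = F_att + ΣF_rep = (-3.8400,10.1800)
p' = p + 1/8·F = (3.5200,-5.7275)

Fx=-3.8400 Fy=10.1800 x'=3.5200 y'=-5.7275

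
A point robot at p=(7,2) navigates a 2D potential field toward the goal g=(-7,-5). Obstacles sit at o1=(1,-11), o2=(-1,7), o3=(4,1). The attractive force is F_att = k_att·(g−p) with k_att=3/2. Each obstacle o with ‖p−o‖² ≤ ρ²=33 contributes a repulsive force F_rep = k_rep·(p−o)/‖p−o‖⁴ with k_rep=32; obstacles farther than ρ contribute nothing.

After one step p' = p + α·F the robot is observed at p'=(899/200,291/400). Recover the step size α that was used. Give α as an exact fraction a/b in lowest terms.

α = 1/8

F_att = 3/2·(g−p) = 3/2·(-14,-7) = (-21.0000,-10.5000)
o1: d²=205 > ρ²=33 → inactive
o2: d²=89 > ρ²=33 → inactive
o3: d²=10 ≤ ρ²=33; F_rep = 32·(3,1)/10² = (0.9600,0.3200)
F = F_att + ΣF_rep = (-20.0400,-10.1800)
Δp = p'−p = (-2.5050,-1.2725); α = Δx/Fx = (-501/200) / (-501/25) = 1/8
check: Δy/Fy = (-509/400) / (-509/50) = 1/8 ✓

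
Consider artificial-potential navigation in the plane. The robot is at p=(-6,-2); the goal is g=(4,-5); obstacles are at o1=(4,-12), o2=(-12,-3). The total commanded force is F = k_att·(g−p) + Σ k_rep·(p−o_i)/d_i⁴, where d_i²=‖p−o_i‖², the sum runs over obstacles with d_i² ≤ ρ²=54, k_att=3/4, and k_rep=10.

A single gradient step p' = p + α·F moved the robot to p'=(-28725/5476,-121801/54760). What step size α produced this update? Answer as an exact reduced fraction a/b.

α = 1/10

F_att = 3/4·(g−p) = 3/4·(10,-3) = (7.5000,-2.2500)
o1: d²=200 > ρ²=54 → inactive
o2: d²=37 ≤ ρ²=54; F_rep = 10·(6,1)/37² = (0.0438,0.0073)
F = F_att + ΣF_rep = (7.5438,-2.2427)
Δp = p'−p = (0.7544,-0.2243); α = Δx/Fx = (4131/5476) / (20655/2738) = 1/10
check: Δy/Fy = (-12281/54760) / (-12281/5476) = 1/10 ✓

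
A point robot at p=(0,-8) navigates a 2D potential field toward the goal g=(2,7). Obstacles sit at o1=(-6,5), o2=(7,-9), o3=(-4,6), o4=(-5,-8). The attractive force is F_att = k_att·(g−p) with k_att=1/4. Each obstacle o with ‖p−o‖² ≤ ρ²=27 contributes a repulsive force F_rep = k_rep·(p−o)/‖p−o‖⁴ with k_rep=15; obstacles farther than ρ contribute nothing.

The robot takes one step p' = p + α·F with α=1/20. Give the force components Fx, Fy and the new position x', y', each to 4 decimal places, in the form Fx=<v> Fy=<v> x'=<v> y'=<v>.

Fx=0.6200 Fy=3.7500 x'=0.0310 y'=-7.8125

F_att = 1/4·(g−p) = 1/4·(2,15) = (0.5000,3.7500)
o1: d²=205 > ρ²=27 → inactive
o2: d²=50 > ρ²=27 → inactive
o3: d²=212 > ρ²=27 → inactive
o4: d²=25 ≤ ρ²=27; F_rep = 15·(5,0)/25² = (0.1200,0.0000)
F = F_att + ΣF_rep = (0.6200,3.7500)
p' = p + 1/20·F = (0.0310,-7.8125)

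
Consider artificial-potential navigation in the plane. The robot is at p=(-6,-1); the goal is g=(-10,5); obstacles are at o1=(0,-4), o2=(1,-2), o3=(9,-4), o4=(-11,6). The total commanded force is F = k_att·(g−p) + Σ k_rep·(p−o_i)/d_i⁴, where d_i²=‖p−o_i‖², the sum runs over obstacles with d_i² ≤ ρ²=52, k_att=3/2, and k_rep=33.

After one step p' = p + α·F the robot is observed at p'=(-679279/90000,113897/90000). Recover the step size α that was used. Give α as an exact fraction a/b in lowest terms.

α = 1/4

F_att = 3/2·(g−p) = 3/2·(-4,6) = (-6.0000,9.0000)
o1: d²=45 ≤ ρ²=52; F_rep = 33·(-6,3)/45² = (-0.0978,0.0489)
o2: d²=50 ≤ ρ²=52; F_rep = 33·(-7,1)/50² = (-0.0924,0.0132)
o3: d²=234 > ρ²=52 → inactive
o4: d²=74 > ρ²=52 → inactive
F = F_att + ΣF_rep = (-6.1902,9.0621)
Δp = p'−p = (-1.5475,2.2655); α = Δx/Fx = (-139279/90000) / (-139279/22500) = 1/4
check: Δy/Fy = (203897/90000) / (203897/22500) = 1/4 ✓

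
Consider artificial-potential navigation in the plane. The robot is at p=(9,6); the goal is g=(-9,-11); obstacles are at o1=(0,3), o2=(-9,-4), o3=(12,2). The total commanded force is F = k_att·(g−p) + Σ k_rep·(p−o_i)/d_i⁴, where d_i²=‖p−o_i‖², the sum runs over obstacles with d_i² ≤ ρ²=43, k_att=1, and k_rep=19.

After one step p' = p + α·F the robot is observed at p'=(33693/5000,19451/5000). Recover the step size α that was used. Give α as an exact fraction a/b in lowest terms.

α = 1/8

F_att = 1·(g−p) = 1·(-18,-17) = (-18.0000,-17.0000)
o1: d²=90 > ρ²=43 → inactive
o2: d²=424 > ρ²=43 → inactive
o3: d²=25 ≤ ρ²=43; F_rep = 19·(-3,4)/25² = (-0.0912,0.1216)
F = F_att + ΣF_rep = (-18.0912,-16.8784)
Δp = p'−p = (-2.2614,-2.1098); α = Δx/Fx = (-11307/5000) / (-11307/625) = 1/8
check: Δy/Fy = (-10549/5000) / (-10549/625) = 1/8 ✓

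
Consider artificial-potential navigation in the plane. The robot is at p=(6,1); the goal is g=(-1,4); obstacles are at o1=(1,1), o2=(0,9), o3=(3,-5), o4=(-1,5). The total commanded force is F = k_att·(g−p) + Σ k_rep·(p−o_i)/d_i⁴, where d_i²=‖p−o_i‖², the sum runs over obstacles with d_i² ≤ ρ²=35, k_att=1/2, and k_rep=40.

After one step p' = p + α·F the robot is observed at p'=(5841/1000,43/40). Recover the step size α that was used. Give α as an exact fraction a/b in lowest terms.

F_att = 1/2·(g−p) = 1/2·(-7,3) = (-3.5000,1.5000)
o1: d²=25 ≤ ρ²=35; F_rep = 40·(5,0)/25² = (0.3200,0.0000)
o2: d²=100 > ρ²=35 → inactive
o3: d²=45 > ρ²=35 → inactive
o4: d²=65 > ρ²=35 → inactive
F = F_att + ΣF_rep = (-3.1800,1.5000)
Δp = p'−p = (-0.1590,0.0750); α = Δx/Fx = (-159/1000) / (-159/50) = 1/20
check: Δy/Fy = (3/40) / (3/2) = 1/20 ✓

α = 1/20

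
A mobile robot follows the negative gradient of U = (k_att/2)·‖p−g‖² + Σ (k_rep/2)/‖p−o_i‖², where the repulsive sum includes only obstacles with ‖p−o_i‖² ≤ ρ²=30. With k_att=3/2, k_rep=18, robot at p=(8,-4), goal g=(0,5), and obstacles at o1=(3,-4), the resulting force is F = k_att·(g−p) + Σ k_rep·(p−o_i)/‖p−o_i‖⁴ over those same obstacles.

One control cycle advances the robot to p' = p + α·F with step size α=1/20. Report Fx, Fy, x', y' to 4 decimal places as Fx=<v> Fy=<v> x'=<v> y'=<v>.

Fx=-11.8560 Fy=13.5000 x'=7.4072 y'=-3.3250

F_att = 3/2·(g−p) = 3/2·(-8,9) = (-12.0000,13.5000)
o1: d²=25 ≤ ρ²=30; F_rep = 18·(5,0)/25² = (0.1440,0.0000)
F = F_att + ΣF_rep = (-11.8560,13.5000)
p' = p + 1/20·F = (7.4072,-3.3250)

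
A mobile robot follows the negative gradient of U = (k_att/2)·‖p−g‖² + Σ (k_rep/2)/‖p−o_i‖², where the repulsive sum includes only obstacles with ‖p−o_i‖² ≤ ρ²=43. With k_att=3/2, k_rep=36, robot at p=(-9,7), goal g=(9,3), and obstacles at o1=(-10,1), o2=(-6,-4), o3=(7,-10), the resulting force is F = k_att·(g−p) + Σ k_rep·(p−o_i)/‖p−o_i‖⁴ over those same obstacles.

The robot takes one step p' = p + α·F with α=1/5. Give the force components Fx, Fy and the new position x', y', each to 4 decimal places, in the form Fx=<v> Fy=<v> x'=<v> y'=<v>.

F_att = 3/2·(g−p) = 3/2·(18,-4) = (27.0000,-6.0000)
o1: d²=37 ≤ ρ²=43; F_rep = 36·(1,6)/37² = (0.0263,0.1578)
o2: d²=130 > ρ²=43 → inactive
o3: d²=545 > ρ²=43 → inactive
F = F_att + ΣF_rep = (27.0263,-5.8422)
p' = p + 1/5·F = (-3.5947,5.8316)

Fx=27.0263 Fy=-5.8422 x'=-3.5947 y'=5.8316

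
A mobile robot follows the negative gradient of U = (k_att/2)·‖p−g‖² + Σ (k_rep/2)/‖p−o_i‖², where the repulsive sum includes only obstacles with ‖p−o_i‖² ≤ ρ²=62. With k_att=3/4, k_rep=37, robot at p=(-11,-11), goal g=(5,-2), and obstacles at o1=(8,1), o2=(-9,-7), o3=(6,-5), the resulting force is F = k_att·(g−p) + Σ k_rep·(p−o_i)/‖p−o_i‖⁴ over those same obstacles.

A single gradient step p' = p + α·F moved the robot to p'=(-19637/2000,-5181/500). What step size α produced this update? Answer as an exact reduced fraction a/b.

α = 1/10

F_att = 3/4·(g−p) = 3/4·(16,9) = (12.0000,6.7500)
o1: d²=505 > ρ²=62 → inactive
o2: d²=20 ≤ ρ²=62; F_rep = 37·(-2,-4)/20² = (-0.1850,-0.3700)
o3: d²=325 > ρ²=62 → inactive
F = F_att + ΣF_rep = (11.8150,6.3800)
Δp = p'−p = (1.1815,0.6380); α = Δx/Fx = (2363/2000) / (2363/200) = 1/10
check: Δy/Fy = (319/500) / (319/50) = 1/10 ✓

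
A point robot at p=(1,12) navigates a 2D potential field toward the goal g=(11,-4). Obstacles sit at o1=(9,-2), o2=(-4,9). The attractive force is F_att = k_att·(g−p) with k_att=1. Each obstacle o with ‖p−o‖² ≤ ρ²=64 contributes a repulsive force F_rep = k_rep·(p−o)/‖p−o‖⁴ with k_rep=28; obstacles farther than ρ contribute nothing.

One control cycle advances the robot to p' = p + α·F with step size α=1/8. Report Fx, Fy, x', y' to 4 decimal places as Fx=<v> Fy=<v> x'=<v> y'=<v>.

F_att = 1·(g−p) = 1·(10,-16) = (10.0000,-16.0000)
o1: d²=260 > ρ²=64 → inactive
o2: d²=34 ≤ ρ²=64; F_rep = 28·(5,3)/34² = (0.1211,0.0727)
F = F_att + ΣF_rep = (10.1211,-15.9273)
p' = p + 1/8·F = (2.2651,10.0091)

Fx=10.1211 Fy=-15.9273 x'=2.2651 y'=10.0091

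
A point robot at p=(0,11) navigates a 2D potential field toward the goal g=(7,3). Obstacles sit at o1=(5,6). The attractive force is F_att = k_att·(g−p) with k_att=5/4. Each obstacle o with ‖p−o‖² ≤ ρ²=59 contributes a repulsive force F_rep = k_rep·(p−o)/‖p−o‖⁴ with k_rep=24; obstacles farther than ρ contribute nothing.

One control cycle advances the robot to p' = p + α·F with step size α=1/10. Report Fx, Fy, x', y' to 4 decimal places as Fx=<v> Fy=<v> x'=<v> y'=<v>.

Fx=8.7020 Fy=-9.9520 x'=0.8702 y'=10.0048

F_att = 5/4·(g−p) = 5/4·(7,-8) = (8.7500,-10.0000)
o1: d²=50 ≤ ρ²=59; F_rep = 24·(-5,5)/50² = (-0.0480,0.0480)
F = F_att + ΣF_rep = (8.7020,-9.9520)
p' = p + 1/10·F = (0.8702,10.0048)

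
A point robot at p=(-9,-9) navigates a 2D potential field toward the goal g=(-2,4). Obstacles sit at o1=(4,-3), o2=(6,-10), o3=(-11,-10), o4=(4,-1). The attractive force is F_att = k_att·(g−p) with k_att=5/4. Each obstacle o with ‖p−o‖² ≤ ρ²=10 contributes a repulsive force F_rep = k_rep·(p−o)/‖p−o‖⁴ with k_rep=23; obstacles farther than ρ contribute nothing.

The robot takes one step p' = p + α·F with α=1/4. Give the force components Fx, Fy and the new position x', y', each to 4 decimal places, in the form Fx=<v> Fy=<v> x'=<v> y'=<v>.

F_att = 5/4·(g−p) = 5/4·(7,13) = (8.7500,16.2500)
o1: d²=205 > ρ²=10 → inactive
o2: d²=226 > ρ²=10 → inactive
o3: d²=5 ≤ ρ²=10; F_rep = 23·(2,1)/5² = (1.8400,0.9200)
o4: d²=233 > ρ²=10 → inactive
F = F_att + ΣF_rep = (10.5900,17.1700)
p' = p + 1/4·F = (-6.3525,-4.7075)

Fx=10.5900 Fy=17.1700 x'=-6.3525 y'=-4.7075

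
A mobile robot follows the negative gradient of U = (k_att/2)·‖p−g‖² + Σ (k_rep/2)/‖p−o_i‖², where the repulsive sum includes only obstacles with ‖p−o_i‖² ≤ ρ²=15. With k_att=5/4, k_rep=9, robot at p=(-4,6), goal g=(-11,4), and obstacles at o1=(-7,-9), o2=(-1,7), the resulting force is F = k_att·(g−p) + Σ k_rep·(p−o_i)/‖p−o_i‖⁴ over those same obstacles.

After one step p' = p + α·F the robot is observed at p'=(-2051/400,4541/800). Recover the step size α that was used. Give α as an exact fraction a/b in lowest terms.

F_att = 5/4·(g−p) = 5/4·(-7,-2) = (-8.7500,-2.5000)
o1: d²=234 > ρ²=15 → inactive
o2: d²=10 ≤ ρ²=15; F_rep = 9·(-3,-1)/10² = (-0.2700,-0.0900)
F = F_att + ΣF_rep = (-9.0200,-2.5900)
Δp = p'−p = (-1.1275,-0.3237); α = Δx/Fx = (-451/400) / (-451/50) = 1/8
check: Δy/Fy = (-259/800) / (-259/100) = 1/8 ✓

α = 1/8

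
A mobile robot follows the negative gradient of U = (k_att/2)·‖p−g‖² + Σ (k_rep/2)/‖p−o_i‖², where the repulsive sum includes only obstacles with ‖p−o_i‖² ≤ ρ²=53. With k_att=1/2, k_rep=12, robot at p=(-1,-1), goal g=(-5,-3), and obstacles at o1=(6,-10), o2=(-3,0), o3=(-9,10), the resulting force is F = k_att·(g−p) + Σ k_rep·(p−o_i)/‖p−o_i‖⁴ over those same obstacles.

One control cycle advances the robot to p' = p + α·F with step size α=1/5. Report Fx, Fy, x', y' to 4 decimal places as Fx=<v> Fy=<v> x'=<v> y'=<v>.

F_att = 1/2·(g−p) = 1/2·(-4,-2) = (-2.0000,-1.0000)
o1: d²=130 > ρ²=53 → inactive
o2: d²=5 ≤ ρ²=53; F_rep = 12·(2,-1)/5² = (0.9600,-0.4800)
o3: d²=185 > ρ²=53 → inactive
F = F_att + ΣF_rep = (-1.0400,-1.4800)
p' = p + 1/5·F = (-1.2080,-1.2960)

Fx=-1.0400 Fy=-1.4800 x'=-1.2080 y'=-1.2960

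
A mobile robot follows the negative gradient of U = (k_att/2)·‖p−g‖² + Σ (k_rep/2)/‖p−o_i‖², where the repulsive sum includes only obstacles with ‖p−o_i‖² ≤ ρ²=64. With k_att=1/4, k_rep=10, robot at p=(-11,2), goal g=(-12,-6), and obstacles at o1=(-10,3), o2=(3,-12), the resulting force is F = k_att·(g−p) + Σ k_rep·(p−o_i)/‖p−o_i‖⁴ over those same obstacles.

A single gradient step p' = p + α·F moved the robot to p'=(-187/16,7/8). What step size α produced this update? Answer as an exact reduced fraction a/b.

F_att = 1/4·(g−p) = 1/4·(-1,-8) = (-0.2500,-2.0000)
o1: d²=2 ≤ ρ²=64; F_rep = 10·(-1,-1)/2² = (-2.5000,-2.5000)
o2: d²=392 > ρ²=64 → inactive
F = F_att + ΣF_rep = (-2.7500,-4.5000)
Δp = p'−p = (-0.6875,-1.1250); α = Δx/Fx = (-11/16) / (-11/4) = 1/4
check: Δy/Fy = (-9/8) / (-9/2) = 1/4 ✓

α = 1/4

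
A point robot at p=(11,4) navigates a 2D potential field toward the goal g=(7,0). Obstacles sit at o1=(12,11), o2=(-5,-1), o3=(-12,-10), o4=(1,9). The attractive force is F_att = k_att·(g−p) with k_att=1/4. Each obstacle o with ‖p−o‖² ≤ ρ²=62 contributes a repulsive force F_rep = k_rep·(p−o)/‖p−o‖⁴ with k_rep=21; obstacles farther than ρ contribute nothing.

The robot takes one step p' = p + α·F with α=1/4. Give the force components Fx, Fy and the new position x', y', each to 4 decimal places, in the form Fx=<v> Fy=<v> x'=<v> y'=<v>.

Fx=-1.0084 Fy=-1.0588 x'=10.7479 y'=3.7353

F_att = 1/4·(g−p) = 1/4·(-4,-4) = (-1.0000,-1.0000)
o1: d²=50 ≤ ρ²=62; F_rep = 21·(-1,-7)/50² = (-0.0084,-0.0588)
o2: d²=281 > ρ²=62 → inactive
o3: d²=725 > ρ²=62 → inactive
o4: d²=125 > ρ²=62 → inactive
F = F_att + ΣF_rep = (-1.0084,-1.0588)
p' = p + 1/4·F = (10.7479,3.7353)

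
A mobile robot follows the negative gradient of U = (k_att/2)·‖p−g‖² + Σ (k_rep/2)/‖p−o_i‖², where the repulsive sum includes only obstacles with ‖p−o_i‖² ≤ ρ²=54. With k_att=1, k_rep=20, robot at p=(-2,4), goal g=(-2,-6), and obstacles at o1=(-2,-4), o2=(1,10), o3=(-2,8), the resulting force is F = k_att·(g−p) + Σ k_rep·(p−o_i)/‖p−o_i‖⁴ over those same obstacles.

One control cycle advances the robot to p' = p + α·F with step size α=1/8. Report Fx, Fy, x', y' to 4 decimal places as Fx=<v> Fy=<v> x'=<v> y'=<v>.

F_att = 1·(g−p) = 1·(0,-10) = (0.0000,-10.0000)
o1: d²=64 > ρ²=54 → inactive
o2: d²=45 ≤ ρ²=54; F_rep = 20·(-3,-6)/45² = (-0.0296,-0.0593)
o3: d²=16 ≤ ρ²=54; F_rep = 20·(0,-4)/16² = (0.0000,-0.3125)
F = F_att + ΣF_rep = (-0.0296,-10.3718)
p' = p + 1/8·F = (-2.0037,2.7035)

Fx=-0.0296 Fy=-10.3718 x'=-2.0037 y'=2.7035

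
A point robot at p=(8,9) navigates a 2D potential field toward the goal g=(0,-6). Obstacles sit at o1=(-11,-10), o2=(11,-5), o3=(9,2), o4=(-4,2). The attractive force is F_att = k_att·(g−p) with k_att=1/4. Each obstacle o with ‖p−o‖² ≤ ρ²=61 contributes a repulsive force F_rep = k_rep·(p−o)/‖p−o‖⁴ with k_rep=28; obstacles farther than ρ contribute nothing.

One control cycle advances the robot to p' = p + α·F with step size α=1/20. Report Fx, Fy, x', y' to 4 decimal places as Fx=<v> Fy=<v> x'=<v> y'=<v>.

Fx=-2.0112 Fy=-3.6716 x'=7.8994 y'=8.8164

F_att = 1/4·(g−p) = 1/4·(-8,-15) = (-2.0000,-3.7500)
o1: d²=722 > ρ²=61 → inactive
o2: d²=205 > ρ²=61 → inactive
o3: d²=50 ≤ ρ²=61; F_rep = 28·(-1,7)/50² = (-0.0112,0.0784)
o4: d²=193 > ρ²=61 → inactive
F = F_att + ΣF_rep = (-2.0112,-3.6716)
p' = p + 1/20·F = (7.8994,8.8164)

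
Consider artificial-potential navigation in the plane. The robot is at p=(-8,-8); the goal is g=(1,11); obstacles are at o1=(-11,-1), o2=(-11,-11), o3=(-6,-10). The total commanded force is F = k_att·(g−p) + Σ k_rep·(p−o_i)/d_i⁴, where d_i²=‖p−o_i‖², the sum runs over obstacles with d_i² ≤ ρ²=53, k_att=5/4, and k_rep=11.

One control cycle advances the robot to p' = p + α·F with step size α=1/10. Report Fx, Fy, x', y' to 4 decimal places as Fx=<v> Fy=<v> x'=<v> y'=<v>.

F_att = 5/4·(g−p) = 5/4·(9,19) = (11.2500,23.7500)
o1: d²=58 > ρ²=53 → inactive
o2: d²=18 ≤ ρ²=53; F_rep = 11·(3,3)/18² = (0.1019,0.1019)
o3: d²=8 ≤ ρ²=53; F_rep = 11·(-2,2)/8² = (-0.3438,0.3438)
F = F_att + ΣF_rep = (11.0081,24.1956)
p' = p + 1/10·F = (-6.8992,-5.5804)

Fx=11.0081 Fy=24.1956 x'=-6.8992 y'=-5.5804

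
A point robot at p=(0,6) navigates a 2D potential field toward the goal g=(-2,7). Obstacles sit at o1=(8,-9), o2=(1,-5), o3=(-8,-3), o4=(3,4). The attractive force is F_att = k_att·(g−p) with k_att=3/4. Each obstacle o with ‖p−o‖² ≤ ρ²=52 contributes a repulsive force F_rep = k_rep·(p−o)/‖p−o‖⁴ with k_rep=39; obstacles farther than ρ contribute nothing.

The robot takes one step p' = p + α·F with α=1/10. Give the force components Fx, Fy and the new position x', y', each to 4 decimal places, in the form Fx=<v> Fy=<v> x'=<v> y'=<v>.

Fx=-2.1923 Fy=1.2115 x'=-0.2192 y'=6.1212

F_att = 3/4·(g−p) = 3/4·(-2,1) = (-1.5000,0.7500)
o1: d²=289 > ρ²=52 → inactive
o2: d²=122 > ρ²=52 → inactive
o3: d²=145 > ρ²=52 → inactive
o4: d²=13 ≤ ρ²=52; F_rep = 39·(-3,2)/13² = (-0.6923,0.4615)
F = F_att + ΣF_rep = (-2.1923,1.2115)
p' = p + 1/10·F = (-0.2192,6.1212)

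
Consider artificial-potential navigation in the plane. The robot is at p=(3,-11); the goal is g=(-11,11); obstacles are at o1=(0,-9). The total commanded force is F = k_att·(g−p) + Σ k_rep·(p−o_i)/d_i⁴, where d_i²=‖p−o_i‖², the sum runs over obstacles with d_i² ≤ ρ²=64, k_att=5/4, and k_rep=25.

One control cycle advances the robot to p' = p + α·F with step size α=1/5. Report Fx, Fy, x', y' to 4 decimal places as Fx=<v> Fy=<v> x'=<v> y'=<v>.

F_att = 5/4·(g−p) = 5/4·(-14,22) = (-17.5000,27.5000)
o1: d²=13 ≤ ρ²=64; F_rep = 25·(3,-2)/13² = (0.4438,-0.2959)
F = F_att + ΣF_rep = (-17.0562,27.2041)
p' = p + 1/5·F = (-0.4112,-5.5592)

Fx=-17.0562 Fy=27.2041 x'=-0.4112 y'=-5.5592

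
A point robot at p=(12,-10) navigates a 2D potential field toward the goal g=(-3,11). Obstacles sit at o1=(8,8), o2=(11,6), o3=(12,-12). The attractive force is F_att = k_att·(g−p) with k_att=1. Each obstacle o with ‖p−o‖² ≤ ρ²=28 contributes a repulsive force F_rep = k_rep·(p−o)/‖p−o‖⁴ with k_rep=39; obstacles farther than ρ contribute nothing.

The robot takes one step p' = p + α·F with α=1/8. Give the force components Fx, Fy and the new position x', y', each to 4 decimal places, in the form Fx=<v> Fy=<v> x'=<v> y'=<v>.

Fx=-15.0000 Fy=25.8750 x'=10.1250 y'=-6.7656

F_att = 1·(g−p) = 1·(-15,21) = (-15.0000,21.0000)
o1: d²=340 > ρ²=28 → inactive
o2: d²=257 > ρ²=28 → inactive
o3: d²=4 ≤ ρ²=28; F_rep = 39·(0,2)/4² = (0.0000,4.8750)
F = F_att + ΣF_rep = (-15.0000,25.8750)
p' = p + 1/8·F = (10.1250,-6.7656)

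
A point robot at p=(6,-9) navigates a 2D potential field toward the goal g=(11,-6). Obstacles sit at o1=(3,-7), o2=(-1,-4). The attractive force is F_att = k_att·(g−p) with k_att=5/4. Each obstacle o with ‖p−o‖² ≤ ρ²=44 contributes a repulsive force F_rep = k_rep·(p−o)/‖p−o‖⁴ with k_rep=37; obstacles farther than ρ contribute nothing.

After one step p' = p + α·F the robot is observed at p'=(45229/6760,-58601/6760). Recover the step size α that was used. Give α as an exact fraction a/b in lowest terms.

α = 1/10

F_att = 5/4·(g−p) = 5/4·(5,3) = (6.2500,3.7500)
o1: d²=13 ≤ ρ²=44; F_rep = 37·(3,-2)/13² = (0.6568,-0.4379)
o2: d²=74 > ρ²=44 → inactive
F = F_att + ΣF_rep = (6.9068,3.3121)
Δp = p'−p = (0.6907,0.3312); α = Δx/Fx = (4669/6760) / (4669/676) = 1/10
check: Δy/Fy = (2239/6760) / (2239/676) = 1/10 ✓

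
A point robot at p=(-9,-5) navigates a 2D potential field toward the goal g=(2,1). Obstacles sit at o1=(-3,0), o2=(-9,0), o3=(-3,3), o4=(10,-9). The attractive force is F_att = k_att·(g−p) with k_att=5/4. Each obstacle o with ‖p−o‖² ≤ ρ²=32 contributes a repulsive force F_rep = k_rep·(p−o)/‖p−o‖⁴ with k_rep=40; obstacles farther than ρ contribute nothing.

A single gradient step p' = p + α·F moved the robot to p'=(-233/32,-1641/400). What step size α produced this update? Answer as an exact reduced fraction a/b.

α = 1/8

F_att = 5/4·(g−p) = 5/4·(11,6) = (13.7500,7.5000)
o1: d²=61 > ρ²=32 → inactive
o2: d²=25 ≤ ρ²=32; F_rep = 40·(0,-5)/25² = (0.0000,-0.3200)
o3: d²=100 > ρ²=32 → inactive
o4: d²=377 > ρ²=32 → inactive
F = F_att + ΣF_rep = (13.7500,7.1800)
Δp = p'−p = (1.7188,0.8975); α = Δx/Fx = (55/32) / (55/4) = 1/8
check: Δy/Fy = (359/400) / (359/50) = 1/8 ✓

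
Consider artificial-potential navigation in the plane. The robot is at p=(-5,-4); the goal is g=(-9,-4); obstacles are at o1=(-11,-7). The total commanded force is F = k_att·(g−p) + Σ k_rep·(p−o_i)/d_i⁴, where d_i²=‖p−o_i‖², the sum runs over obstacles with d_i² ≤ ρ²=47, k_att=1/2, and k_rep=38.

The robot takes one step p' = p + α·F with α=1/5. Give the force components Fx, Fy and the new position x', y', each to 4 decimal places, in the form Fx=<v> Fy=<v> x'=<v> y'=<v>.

Fx=-1.8874 Fy=0.0563 x'=-5.3775 y'=-3.9887

F_att = 1/2·(g−p) = 1/2·(-4,0) = (-2.0000,0.0000)
o1: d²=45 ≤ ρ²=47; F_rep = 38·(6,3)/45² = (0.1126,0.0563)
F = F_att + ΣF_rep = (-1.8874,0.0563)
p' = p + 1/5·F = (-5.3775,-3.9887)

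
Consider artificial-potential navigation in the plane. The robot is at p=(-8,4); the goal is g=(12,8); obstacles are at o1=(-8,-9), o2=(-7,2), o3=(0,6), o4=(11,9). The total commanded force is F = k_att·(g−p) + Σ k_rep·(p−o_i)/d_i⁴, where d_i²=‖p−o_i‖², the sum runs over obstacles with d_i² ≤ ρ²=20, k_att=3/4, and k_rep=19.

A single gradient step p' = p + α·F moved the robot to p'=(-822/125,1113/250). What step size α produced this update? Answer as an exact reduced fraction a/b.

α = 1/10

F_att = 3/4·(g−p) = 3/4·(20,4) = (15.0000,3.0000)
o1: d²=169 > ρ²=20 → inactive
o2: d²=5 ≤ ρ²=20; F_rep = 19·(-1,2)/5² = (-0.7600,1.5200)
o3: d²=68 > ρ²=20 → inactive
o4: d²=386 > ρ²=20 → inactive
F = F_att + ΣF_rep = (14.2400,4.5200)
Δp = p'−p = (1.4240,0.4520); α = Δx/Fx = (178/125) / (356/25) = 1/10
check: Δy/Fy = (113/250) / (113/25) = 1/10 ✓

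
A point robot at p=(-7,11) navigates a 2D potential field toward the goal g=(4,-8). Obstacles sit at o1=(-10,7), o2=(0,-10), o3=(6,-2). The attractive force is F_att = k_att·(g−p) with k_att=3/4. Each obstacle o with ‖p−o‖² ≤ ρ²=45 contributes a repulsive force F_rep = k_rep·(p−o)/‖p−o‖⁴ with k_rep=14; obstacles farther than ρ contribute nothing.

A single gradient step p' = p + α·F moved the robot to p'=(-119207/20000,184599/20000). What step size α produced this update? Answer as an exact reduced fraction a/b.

α = 1/8

F_att = 3/4·(g−p) = 3/4·(11,-19) = (8.2500,-14.2500)
o1: d²=25 ≤ ρ²=45; F_rep = 14·(3,4)/25² = (0.0672,0.0896)
o2: d²=490 > ρ²=45 → inactive
o3: d²=338 > ρ²=45 → inactive
F = F_att + ΣF_rep = (8.3172,-14.1604)
Δp = p'−p = (1.0396,-1.7700); α = Δx/Fx = (20793/20000) / (20793/2500) = 1/8
check: Δy/Fy = (-35401/20000) / (-35401/2500) = 1/8 ✓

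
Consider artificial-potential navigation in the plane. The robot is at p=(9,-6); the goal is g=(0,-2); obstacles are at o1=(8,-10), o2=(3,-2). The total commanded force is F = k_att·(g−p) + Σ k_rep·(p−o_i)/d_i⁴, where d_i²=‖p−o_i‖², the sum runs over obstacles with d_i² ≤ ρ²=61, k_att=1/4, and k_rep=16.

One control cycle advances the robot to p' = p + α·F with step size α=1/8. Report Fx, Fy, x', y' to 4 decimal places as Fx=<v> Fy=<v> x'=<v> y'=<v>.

Fx=-2.1591 Fy=1.1978 x'=8.7301 y'=-5.8503

F_att = 1/4·(g−p) = 1/4·(-9,4) = (-2.2500,1.0000)
o1: d²=17 ≤ ρ²=61; F_rep = 16·(1,4)/17² = (0.0554,0.2215)
o2: d²=52 ≤ ρ²=61; F_rep = 16·(6,-4)/52² = (0.0355,-0.0237)
F = F_att + ΣF_rep = (-2.1591,1.1978)
p' = p + 1/8·F = (8.7301,-5.8503)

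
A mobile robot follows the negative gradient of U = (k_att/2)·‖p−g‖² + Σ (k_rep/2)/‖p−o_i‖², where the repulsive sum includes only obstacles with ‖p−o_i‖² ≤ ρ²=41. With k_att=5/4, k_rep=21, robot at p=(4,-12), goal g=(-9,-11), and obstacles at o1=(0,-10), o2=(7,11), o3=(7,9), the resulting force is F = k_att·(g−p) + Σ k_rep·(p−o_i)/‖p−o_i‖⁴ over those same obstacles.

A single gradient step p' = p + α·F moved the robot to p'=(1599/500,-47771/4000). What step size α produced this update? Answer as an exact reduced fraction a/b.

F_att = 5/4·(g−p) = 5/4·(-13,1) = (-16.2500,1.2500)
o1: d²=20 ≤ ρ²=41; F_rep = 21·(4,-2)/20² = (0.2100,-0.1050)
o2: d²=538 > ρ²=41 → inactive
o3: d²=450 > ρ²=41 → inactive
F = F_att + ΣF_rep = (-16.0400,1.1450)
Δp = p'−p = (-0.8020,0.0573); α = Δx/Fx = (-401/500) / (-401/25) = 1/20
check: Δy/Fy = (229/4000) / (229/200) = 1/20 ✓

α = 1/20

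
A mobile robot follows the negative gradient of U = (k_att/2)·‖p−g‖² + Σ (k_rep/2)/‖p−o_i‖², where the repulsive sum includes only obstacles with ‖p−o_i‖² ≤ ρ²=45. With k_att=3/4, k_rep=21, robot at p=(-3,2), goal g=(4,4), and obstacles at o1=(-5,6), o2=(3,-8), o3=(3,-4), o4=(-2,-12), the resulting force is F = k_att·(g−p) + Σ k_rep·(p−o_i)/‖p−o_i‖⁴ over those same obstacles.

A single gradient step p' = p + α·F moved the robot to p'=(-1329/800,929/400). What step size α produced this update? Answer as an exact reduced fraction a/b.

α = 1/4

F_att = 3/4·(g−p) = 3/4·(7,2) = (5.2500,1.5000)
o1: d²=20 ≤ ρ²=45; F_rep = 21·(2,-4)/20² = (0.1050,-0.2100)
o2: d²=136 > ρ²=45 → inactive
o3: d²=72 > ρ²=45 → inactive
o4: d²=197 > ρ²=45 → inactive
F = F_att + ΣF_rep = (5.3550,1.2900)
Δp = p'−p = (1.3388,0.3225); α = Δx/Fx = (1071/800) / (1071/200) = 1/4
check: Δy/Fy = (129/400) / (129/100) = 1/4 ✓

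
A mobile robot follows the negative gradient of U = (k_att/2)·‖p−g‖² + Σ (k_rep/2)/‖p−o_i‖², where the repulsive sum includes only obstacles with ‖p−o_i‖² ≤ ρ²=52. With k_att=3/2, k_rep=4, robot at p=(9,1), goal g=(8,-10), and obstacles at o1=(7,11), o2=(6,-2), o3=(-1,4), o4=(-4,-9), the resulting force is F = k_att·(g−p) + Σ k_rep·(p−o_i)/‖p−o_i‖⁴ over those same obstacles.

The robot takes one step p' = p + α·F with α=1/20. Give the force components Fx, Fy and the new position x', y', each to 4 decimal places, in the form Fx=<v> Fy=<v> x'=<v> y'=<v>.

Fx=-1.4630 Fy=-16.4630 x'=8.9269 y'=0.1769

F_att = 3/2·(g−p) = 3/2·(-1,-11) = (-1.5000,-16.5000)
o1: d²=104 > ρ²=52 → inactive
o2: d²=18 ≤ ρ²=52; F_rep = 4·(3,3)/18² = (0.0370,0.0370)
o3: d²=109 > ρ²=52 → inactive
o4: d²=269 > ρ²=52 → inactive
F = F_att + ΣF_rep = (-1.4630,-16.4630)
p' = p + 1/20·F = (8.9269,0.1769)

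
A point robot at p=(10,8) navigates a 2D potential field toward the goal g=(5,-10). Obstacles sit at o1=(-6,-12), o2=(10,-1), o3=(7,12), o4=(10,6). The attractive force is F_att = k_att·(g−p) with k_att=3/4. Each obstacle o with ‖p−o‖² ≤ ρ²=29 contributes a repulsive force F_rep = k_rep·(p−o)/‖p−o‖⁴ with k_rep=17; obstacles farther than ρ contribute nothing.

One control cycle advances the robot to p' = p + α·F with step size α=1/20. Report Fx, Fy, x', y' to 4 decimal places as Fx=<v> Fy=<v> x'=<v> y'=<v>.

Fx=-3.6684 Fy=-11.4838 x'=9.8166 y'=7.4258

F_att = 3/4·(g−p) = 3/4·(-5,-18) = (-3.7500,-13.5000)
o1: d²=656 > ρ²=29 → inactive
o2: d²=81 > ρ²=29 → inactive
o3: d²=25 ≤ ρ²=29; F_rep = 17·(3,-4)/25² = (0.0816,-0.1088)
o4: d²=4 ≤ ρ²=29; F_rep = 17·(0,2)/4² = (0.0000,2.1250)
F = F_att + ΣF_rep = (-3.6684,-11.4838)
p' = p + 1/20·F = (9.8166,7.4258)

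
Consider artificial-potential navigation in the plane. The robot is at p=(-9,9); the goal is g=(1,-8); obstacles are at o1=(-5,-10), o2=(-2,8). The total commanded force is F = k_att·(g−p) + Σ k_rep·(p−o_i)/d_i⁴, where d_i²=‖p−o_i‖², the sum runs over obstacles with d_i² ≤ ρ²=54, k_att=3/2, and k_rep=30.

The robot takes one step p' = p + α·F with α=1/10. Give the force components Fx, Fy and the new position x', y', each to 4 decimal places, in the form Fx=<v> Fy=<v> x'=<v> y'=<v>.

Fx=14.9160 Fy=-25.4880 x'=-7.5084 y'=6.4512

F_att = 3/2·(g−p) = 3/2·(10,-17) = (15.0000,-25.5000)
o1: d²=377 > ρ²=54 → inactive
o2: d²=50 ≤ ρ²=54; F_rep = 30·(-7,1)/50² = (-0.0840,0.0120)
F = F_att + ΣF_rep = (14.9160,-25.4880)
p' = p + 1/10·F = (-7.5084,6.4512)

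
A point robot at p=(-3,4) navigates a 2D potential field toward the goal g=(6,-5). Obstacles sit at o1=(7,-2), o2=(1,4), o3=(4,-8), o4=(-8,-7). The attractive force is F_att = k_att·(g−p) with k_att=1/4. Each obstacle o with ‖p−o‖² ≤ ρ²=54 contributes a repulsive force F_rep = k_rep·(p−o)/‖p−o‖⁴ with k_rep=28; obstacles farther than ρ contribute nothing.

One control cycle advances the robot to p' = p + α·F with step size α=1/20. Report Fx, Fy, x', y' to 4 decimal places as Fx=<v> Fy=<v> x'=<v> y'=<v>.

Fx=1.8125 Fy=-2.2500 x'=-2.9094 y'=3.8875

F_att = 1/4·(g−p) = 1/4·(9,-9) = (2.2500,-2.2500)
o1: d²=136 > ρ²=54 → inactive
o2: d²=16 ≤ ρ²=54; F_rep = 28·(-4,0)/16² = (-0.4375,0.0000)
o3: d²=193 > ρ²=54 → inactive
o4: d²=146 > ρ²=54 → inactive
F = F_att + ΣF_rep = (1.8125,-2.2500)
p' = p + 1/20·F = (-2.9094,3.8875)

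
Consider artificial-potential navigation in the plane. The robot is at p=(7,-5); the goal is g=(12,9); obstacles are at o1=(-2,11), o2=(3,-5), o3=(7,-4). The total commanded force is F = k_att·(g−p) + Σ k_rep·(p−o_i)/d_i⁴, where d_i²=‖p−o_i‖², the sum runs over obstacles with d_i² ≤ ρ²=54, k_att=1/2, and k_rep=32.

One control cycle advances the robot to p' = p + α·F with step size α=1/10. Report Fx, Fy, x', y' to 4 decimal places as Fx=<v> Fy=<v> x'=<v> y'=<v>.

F_att = 1/2·(g−p) = 1/2·(5,14) = (2.5000,7.0000)
o1: d²=337 > ρ²=54 → inactive
o2: d²=16 ≤ ρ²=54; F_rep = 32·(4,0)/16² = (0.5000,0.0000)
o3: d²=1 ≤ ρ²=54; F_rep = 32·(0,-1)/1² = (0.0000,-32.0000)
F = F_att + ΣF_rep = (3.0000,-25.0000)
p' = p + 1/10·F = (7.3000,-7.5000)

Fx=3.0000 Fy=-25.0000 x'=7.3000 y'=-7.5000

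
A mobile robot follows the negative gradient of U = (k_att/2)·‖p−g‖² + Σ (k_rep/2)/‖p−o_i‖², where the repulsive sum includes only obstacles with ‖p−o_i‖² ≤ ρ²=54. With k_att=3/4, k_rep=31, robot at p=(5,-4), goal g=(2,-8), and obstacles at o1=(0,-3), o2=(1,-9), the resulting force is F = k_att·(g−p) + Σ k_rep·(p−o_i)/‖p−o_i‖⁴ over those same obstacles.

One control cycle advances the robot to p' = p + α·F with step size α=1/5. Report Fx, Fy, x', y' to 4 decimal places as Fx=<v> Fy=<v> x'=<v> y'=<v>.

F_att = 3/4·(g−p) = 3/4·(-3,-4) = (-2.2500,-3.0000)
o1: d²=26 ≤ ρ²=54; F_rep = 31·(5,-1)/26² = (0.2293,-0.0459)
o2: d²=41 ≤ ρ²=54; F_rep = 31·(4,5)/41² = (0.0738,0.0922)
F = F_att + ΣF_rep = (-1.9469,-2.9537)
p' = p + 1/5·F = (4.6106,-4.5907)

Fx=-1.9469 Fy=-2.9537 x'=4.6106 y'=-4.5907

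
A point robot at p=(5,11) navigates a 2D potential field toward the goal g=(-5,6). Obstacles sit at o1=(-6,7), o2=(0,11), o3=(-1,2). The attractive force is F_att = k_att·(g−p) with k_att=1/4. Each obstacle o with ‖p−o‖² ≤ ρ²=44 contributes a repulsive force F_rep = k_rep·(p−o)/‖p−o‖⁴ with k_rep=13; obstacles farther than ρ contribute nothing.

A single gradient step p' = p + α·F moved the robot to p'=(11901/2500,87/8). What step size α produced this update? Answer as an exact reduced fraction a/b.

F_att = 1/4·(g−p) = 1/4·(-10,-5) = (-2.5000,-1.2500)
o1: d²=137 > ρ²=44 → inactive
o2: d²=25 ≤ ρ²=44; F_rep = 13·(5,0)/25² = (0.1040,0.0000)
o3: d²=117 > ρ²=44 → inactive
F = F_att + ΣF_rep = (-2.3960,-1.2500)
Δp = p'−p = (-0.2396,-0.1250); α = Δx/Fx = (-599/2500) / (-599/250) = 1/10
check: Δy/Fy = (-1/8) / (-5/4) = 1/10 ✓

α = 1/10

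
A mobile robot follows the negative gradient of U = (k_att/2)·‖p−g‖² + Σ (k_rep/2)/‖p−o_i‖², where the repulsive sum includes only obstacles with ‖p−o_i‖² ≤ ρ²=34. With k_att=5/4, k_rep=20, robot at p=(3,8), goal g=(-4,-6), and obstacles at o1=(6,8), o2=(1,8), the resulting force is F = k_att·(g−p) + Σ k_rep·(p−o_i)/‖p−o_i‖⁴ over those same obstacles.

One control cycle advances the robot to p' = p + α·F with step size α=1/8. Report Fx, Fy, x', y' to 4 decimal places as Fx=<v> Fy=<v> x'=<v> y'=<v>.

F_att = 5/4·(g−p) = 5/4·(-7,-14) = (-8.7500,-17.5000)
o1: d²=9 ≤ ρ²=34; F_rep = 20·(-3,0)/9² = (-0.7407,0.0000)
o2: d²=4 ≤ ρ²=34; F_rep = 20·(2,0)/4² = (2.5000,0.0000)
F = F_att + ΣF_rep = (-6.9907,-17.5000)
p' = p + 1/8·F = (2.1262,5.8125)

Fx=-6.9907 Fy=-17.5000 x'=2.1262 y'=5.8125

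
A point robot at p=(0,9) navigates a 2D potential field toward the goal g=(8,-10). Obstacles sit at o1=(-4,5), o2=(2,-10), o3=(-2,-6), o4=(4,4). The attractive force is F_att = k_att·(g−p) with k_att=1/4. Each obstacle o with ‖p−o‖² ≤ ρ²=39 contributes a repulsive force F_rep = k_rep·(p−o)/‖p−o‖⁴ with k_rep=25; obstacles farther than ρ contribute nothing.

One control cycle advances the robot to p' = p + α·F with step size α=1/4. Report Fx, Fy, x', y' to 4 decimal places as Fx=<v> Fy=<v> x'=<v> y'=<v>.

Fx=2.0977 Fy=-4.6523 x'=0.5244 y'=7.8369

F_att = 1/4·(g−p) = 1/4·(8,-19) = (2.0000,-4.7500)
o1: d²=32 ≤ ρ²=39; F_rep = 25·(4,4)/32² = (0.0977,0.0977)
o2: d²=365 > ρ²=39 → inactive
o3: d²=229 > ρ²=39 → inactive
o4: d²=41 > ρ²=39 → inactive
F = F_att + ΣF_rep = (2.0977,-4.6523)
p' = p + 1/4·F = (0.5244,7.8369)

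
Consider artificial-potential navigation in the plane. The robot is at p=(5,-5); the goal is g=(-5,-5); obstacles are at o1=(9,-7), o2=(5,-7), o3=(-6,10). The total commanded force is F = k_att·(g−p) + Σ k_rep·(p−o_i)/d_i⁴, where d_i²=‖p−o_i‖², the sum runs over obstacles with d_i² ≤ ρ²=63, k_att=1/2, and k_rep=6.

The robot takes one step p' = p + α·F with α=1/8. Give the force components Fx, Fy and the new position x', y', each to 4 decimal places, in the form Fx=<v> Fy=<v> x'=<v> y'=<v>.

Fx=-5.0600 Fy=0.7800 x'=4.3675 y'=-4.9025

F_att = 1/2·(g−p) = 1/2·(-10,0) = (-5.0000,0.0000)
o1: d²=20 ≤ ρ²=63; F_rep = 6·(-4,2)/20² = (-0.0600,0.0300)
o2: d²=4 ≤ ρ²=63; F_rep = 6·(0,2)/4² = (0.0000,0.7500)
o3: d²=346 > ρ²=63 → inactive
F = F_att + ΣF_rep = (-5.0600,0.7800)
p' = p + 1/8·F = (4.3675,-4.9025)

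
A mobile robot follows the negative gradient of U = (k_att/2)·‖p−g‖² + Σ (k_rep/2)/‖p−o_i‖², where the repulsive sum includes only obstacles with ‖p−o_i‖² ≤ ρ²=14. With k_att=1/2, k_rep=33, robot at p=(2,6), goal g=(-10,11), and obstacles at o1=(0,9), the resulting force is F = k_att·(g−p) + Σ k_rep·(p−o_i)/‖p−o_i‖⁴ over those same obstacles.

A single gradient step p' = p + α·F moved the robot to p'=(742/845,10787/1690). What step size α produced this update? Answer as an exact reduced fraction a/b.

α = 1/5

F_att = 1/2·(g−p) = 1/2·(-12,5) = (-6.0000,2.5000)
o1: d²=13 ≤ ρ²=14; F_rep = 33·(2,-3)/13² = (0.3905,-0.5858)
F = F_att + ΣF_rep = (-5.6095,1.9142)
Δp = p'−p = (-1.1219,0.3828); α = Δx/Fx = (-948/845) / (-948/169) = 1/5
check: Δy/Fy = (647/1690) / (647/338) = 1/5 ✓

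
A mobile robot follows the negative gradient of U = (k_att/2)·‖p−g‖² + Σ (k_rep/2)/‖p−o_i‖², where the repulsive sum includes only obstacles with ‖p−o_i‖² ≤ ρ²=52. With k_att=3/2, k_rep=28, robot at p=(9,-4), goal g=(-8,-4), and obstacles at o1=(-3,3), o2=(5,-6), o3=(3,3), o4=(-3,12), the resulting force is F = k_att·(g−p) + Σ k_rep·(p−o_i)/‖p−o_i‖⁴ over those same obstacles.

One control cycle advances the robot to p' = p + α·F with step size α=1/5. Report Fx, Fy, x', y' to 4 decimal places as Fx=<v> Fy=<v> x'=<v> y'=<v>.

F_att = 3/2·(g−p) = 3/2·(-17,0) = (-25.5000,0.0000)
o1: d²=193 > ρ²=52 → inactive
o2: d²=20 ≤ ρ²=52; F_rep = 28·(4,2)/20² = (0.2800,0.1400)
o3: d²=85 > ρ²=52 → inactive
o4: d²=400 > ρ²=52 → inactive
F = F_att + ΣF_rep = (-25.2200,0.1400)
p' = p + 1/5·F = (3.9560,-3.9720)

Fx=-25.2200 Fy=0.1400 x'=3.9560 y'=-3.9720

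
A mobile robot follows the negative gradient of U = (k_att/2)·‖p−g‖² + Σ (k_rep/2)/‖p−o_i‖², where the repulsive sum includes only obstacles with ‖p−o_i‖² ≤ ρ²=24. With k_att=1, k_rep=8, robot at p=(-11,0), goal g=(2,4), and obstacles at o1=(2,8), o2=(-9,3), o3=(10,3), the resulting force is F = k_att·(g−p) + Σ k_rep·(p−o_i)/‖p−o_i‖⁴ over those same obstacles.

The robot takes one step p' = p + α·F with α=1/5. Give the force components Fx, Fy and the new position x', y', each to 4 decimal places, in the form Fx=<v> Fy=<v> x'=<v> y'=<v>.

Fx=12.9053 Fy=3.8580 x'=-8.4189 y'=0.7716

F_att = 1·(g−p) = 1·(13,4) = (13.0000,4.0000)
o1: d²=233 > ρ²=24 → inactive
o2: d²=13 ≤ ρ²=24; F_rep = 8·(-2,-3)/13² = (-0.0947,-0.1420)
o3: d²=450 > ρ²=24 → inactive
F = F_att + ΣF_rep = (12.9053,3.8580)
p' = p + 1/5·F = (-8.4189,0.7716)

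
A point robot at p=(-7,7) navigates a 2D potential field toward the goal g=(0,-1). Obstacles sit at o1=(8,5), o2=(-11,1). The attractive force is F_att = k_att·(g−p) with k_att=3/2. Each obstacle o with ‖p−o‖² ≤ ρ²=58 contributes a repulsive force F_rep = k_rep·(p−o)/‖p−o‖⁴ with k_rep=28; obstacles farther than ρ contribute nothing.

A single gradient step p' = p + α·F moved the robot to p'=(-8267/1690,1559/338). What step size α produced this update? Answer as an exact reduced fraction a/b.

α = 1/5

F_att = 3/2·(g−p) = 3/2·(7,-8) = (10.5000,-12.0000)
o1: d²=229 > ρ²=58 → inactive
o2: d²=52 ≤ ρ²=58; F_rep = 28·(4,6)/52² = (0.0414,0.0621)
F = F_att + ΣF_rep = (10.5414,-11.9379)
Δp = p'−p = (2.1083,-2.3876); α = Δx/Fx = (3563/1690) / (3563/338) = 1/5
check: Δy/Fy = (-807/338) / (-4035/338) = 1/5 ✓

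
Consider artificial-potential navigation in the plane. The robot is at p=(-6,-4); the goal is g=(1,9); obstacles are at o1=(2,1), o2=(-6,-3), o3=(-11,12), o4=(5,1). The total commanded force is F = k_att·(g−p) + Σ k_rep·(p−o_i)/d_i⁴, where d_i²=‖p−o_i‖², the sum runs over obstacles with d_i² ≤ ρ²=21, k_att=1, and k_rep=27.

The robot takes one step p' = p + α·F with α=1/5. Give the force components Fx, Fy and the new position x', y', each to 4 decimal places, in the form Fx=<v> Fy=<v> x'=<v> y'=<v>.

Fx=7.0000 Fy=-14.0000 x'=-4.6000 y'=-6.8000

F_att = 1·(g−p) = 1·(7,13) = (7.0000,13.0000)
o1: d²=89 > ρ²=21 → inactive
o2: d²=1 ≤ ρ²=21; F_rep = 27·(0,-1)/1² = (0.0000,-27.0000)
o3: d²=281 > ρ²=21 → inactive
o4: d²=146 > ρ²=21 → inactive
F = F_att + ΣF_rep = (7.0000,-14.0000)
p' = p + 1/5·F = (-4.6000,-6.8000)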